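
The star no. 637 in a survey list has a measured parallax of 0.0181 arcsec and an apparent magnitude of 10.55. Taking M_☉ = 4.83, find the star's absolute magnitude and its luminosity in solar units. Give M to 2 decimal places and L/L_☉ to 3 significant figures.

d = 1/p = 1/0.0181″ = 55.25 pc
M = m − 5 log₁₀ d + 5 = 10.55 − 5·1.7423 + 5 = 6.838
M − M_☉ = 6.838 − 4.83 = 2.008
L/L_☉ = 10^(−0.4 × 2.008) = 0.1573

M ≈ 6.84; L/L_☉ ≈ 0.157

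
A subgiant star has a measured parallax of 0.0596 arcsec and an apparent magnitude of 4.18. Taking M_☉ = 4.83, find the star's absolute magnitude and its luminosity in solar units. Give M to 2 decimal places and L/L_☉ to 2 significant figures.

M ≈ 3.06; L/L_☉ ≈ 5.1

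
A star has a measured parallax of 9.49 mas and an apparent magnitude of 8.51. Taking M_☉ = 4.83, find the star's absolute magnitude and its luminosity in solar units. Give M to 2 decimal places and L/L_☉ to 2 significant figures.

d = 1/p = 1000/9.49 mas = 105.4 pc
M = m − 5 log₁₀ d + 5 = 8.51 − 5·2.0227 + 5 = 3.396
M − M_☉ = 3.396 − 4.83 = -1.434
L/L_☉ = 10^(−0.4 × -1.434) = 3.745

M ≈ 3.40; L/L_☉ ≈ 3.7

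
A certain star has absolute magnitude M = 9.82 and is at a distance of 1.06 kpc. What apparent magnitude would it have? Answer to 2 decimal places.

m ≈ 19.95

d = 1.06 kpc = 1060 pc
m = M + 5 log₁₀ d − 5 = 9.82 + 5·3.0253 − 5 = 19.947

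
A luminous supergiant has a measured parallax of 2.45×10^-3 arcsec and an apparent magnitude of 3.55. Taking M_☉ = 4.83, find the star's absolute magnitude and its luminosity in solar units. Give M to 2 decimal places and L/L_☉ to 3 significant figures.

M ≈ -4.50; L/L_☉ ≈ 5420

d = 1/p = 1/2.45×10^-3″ = 408.2 pc
M = m − 5 log₁₀ d + 5 = 3.55 − 5·2.6108 + 5 = -4.504
M − M_☉ = -4.504 − 4.83 = -9.334
L/L_☉ = 10^(−0.4 × -9.334) = 5416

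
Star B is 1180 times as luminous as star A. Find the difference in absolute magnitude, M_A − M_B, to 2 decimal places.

M_A − M_B ≈ 7.68

Pogson: ΔM = −2.5 log₁₀(ratio) = −2.5 log₁₀(1180) = −2.5 × 3.0719 = -7.680
Star B is brighter so has the smaller magnitude: M_A − M_B is positive.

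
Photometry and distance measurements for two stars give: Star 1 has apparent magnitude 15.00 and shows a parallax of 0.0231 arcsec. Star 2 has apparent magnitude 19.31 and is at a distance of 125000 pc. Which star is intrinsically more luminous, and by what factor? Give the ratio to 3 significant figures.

Star 2 is more luminous, by a factor of 157000.

Star 1: d = 1/p = 1/0.0231″ = 43.29 pc
Star 1: M = m − 5 log₁₀ d + 5 = 15.00 − 5·1.6364 + 5 = 11.818
Star 2: M = m − 5 log₁₀ d + 5 = 19.31 − 5·5.0969 + 5 = -1.175
ΔM = M_1 − M_2 = 11.818 − (-1.175) = 12.993; smaller M is more luminous → Star 2.
L ratio = 10^(0.4 |ΔM|) = 10^5.197 = 157400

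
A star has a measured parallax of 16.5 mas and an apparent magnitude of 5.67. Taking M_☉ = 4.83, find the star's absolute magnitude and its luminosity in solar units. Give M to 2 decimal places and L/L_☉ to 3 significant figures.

M ≈ 1.76; L/L_☉ ≈ 16.9

d = 1/p = 1000/16.5 mas = 60.61 pc
M = m − 5 log₁₀ d + 5 = 5.67 − 5·1.7825 + 5 = 1.757
M − M_☉ = 1.757 − 4.83 = -3.073
L/L_☉ = 10^(−0.4 × -3.073) = 16.94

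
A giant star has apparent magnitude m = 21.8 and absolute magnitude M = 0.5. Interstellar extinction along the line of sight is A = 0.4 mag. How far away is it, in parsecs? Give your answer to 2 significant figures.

d ≈ 150000 pc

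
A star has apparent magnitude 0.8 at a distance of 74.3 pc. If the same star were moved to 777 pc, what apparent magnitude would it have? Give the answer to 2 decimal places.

m ≈ 5.90

Flux ∝ 1/d², so Δm = 5 log₁₀(d₂/d₁) = 5 log₁₀(777/74.3) = 5.097
m₂ = m₁ + Δm = 0.8 + (5.097) = 5.897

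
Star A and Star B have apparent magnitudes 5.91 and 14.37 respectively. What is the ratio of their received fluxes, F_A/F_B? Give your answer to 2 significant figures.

Magnitude difference = -8.46
Flux ratio = 10^(−0.4 Δm) = 10^(−0.4 × -8.46) = 10^3.384 = 2421

F_A/F_B ≈ 2400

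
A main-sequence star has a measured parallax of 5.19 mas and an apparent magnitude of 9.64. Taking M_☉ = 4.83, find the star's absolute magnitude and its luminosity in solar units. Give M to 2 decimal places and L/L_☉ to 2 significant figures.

M ≈ 3.22; L/L_☉ ≈ 4.4

d = 1/p = 1000/5.19 mas = 192.7 pc
M = m − 5 log₁₀ d + 5 = 9.64 − 5·2.2848 + 5 = 3.216
M − M_☉ = 3.216 − 4.83 = -1.614
L/L_☉ = 10^(−0.4 × -1.614) = 4.422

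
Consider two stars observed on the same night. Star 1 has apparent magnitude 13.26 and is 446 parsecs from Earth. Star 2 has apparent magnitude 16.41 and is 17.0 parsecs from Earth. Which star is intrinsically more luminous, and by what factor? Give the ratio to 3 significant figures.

Star 1 is more luminous, by a factor of 12500.

Star 1: M = m − 5 log₁₀ d + 5 = 13.26 − 5·2.6493 + 5 = 5.013
Star 2: M = m − 5 log₁₀ d + 5 = 16.41 − 5·1.2304 + 5 = 15.258
ΔM = M_1 − M_2 = 5.013 − (15.258) = -10.244; smaller M is more luminous → Star 1.
L ratio = 10^(0.4 |ΔM|) = 10^4.098 = 12520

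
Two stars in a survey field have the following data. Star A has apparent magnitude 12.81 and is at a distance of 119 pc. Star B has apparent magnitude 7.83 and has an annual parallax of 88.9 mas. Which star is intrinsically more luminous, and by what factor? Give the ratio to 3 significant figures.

Star A is more luminous, by a factor of 1.14.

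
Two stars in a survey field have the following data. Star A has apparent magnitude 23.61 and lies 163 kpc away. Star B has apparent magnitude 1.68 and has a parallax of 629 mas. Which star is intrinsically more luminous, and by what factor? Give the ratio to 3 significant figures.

Star A is more luminous, by a factor of 17.8.

Star A: d = 163 kpc = 163000 pc
Star A: M = m − 5 log₁₀ d + 5 = 23.61 − 5·5.2122 + 5 = 2.549
Star B: p = 629 mas = 0.629″ → d = 1/p = 1.590 pc
Star B: M = m − 5 log₁₀ d + 5 = 1.68 − 5·0.2013 + 5 = 5.673
ΔM = M_A − M_B = 2.549 − (5.673) = -3.124; smaller M is more luminous → Star A.
L ratio = 10^(0.4 |ΔM|) = 10^1.250 = 17.77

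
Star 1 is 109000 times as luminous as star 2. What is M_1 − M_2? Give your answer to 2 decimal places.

M_1 − M_2 ≈ -12.59

Pogson: ΔM = −2.5 log₁₀(ratio) = −2.5 log₁₀(109000) = −2.5 × 5.0374 = -12.594
Star 1 is brighter, so it has the smaller magnitude: the difference is negative.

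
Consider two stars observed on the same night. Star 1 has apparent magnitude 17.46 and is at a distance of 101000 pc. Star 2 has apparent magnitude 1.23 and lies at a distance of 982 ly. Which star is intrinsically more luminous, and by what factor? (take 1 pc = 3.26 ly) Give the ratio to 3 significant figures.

Star 1: M = m − 5 log₁₀ d + 5 = 17.46 − 5·5.0043 + 5 = -2.562
Star 2: d = 982 ly / 3.26 = 301.2 pc
Star 2: M = m − 5 log₁₀ d + 5 = 1.23 − 5·2.4789 + 5 = -6.164
ΔM = M_1 − M_2 = -2.562 − (-6.164) = 3.603; smaller M is more luminous → Star 2.
L ratio = 10^(0.4 |ΔM|) = 10^1.441 = 27.61

Star 2 is more luminous, by a factor of 27.6.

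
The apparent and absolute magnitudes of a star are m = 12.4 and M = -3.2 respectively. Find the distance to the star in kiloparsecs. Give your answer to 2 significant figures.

Distance modulus: m − M = 12.4 − (-3.2) = 15.600
m − M = 5 log₁₀ d − 5
log₁₀ d = (m − M)/5 + 1 = 4.1200
d = 10^4.1200 = 13180 pc
= 13.18 kpc

d ≈ 13 kpc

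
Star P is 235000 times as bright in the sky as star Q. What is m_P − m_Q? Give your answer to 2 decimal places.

Pogson: Δm = −2.5 log₁₀(ratio) = −2.5 log₁₀(235000) = −2.5 × 5.3711 = -13.428
Star P is brighter, so it has the smaller magnitude: the difference is negative.

m_P − m_Q ≈ -13.43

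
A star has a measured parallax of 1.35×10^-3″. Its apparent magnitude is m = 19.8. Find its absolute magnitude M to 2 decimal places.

d = 1/p = 1/1.35×10^-3″ = 740.7 pc
5 log₁₀(d/10 pc) = 5 log₁₀(740.7) − 5 = 9.348
M = m − 5 log₁₀(d/10) = 19.8 − 9.348 = 10.452

M ≈ 10.45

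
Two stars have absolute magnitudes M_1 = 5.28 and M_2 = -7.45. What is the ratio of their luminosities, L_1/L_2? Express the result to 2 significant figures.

L_1/L_2 ≈ 8.1×10^-6

ΔM = M_1 − M_2 = 12.73
L_1/L_2 = 10^(−0.4 ΔM) = 10^-5.092 = 8.091×10^-6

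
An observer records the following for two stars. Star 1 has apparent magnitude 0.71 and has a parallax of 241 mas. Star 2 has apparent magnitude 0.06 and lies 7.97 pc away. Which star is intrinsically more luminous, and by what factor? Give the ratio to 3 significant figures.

Star 2 is more luminous, by a factor of 6.71.

Star 1: p = 241 mas = 0.241″ → d = 1/p = 4.149 pc
Star 1: M = m − 5 log₁₀ d + 5 = 0.71 − 5·0.6180 + 5 = 2.620
Star 2: M = m − 5 log₁₀ d + 5 = 0.06 − 5·0.9015 + 5 = 0.553
ΔM = M_1 − M_2 = 2.620 − (0.553) = 2.067; smaller M is more luminous → Star 2.
L ratio = 10^(0.4 |ΔM|) = 10^0.827 = 6.714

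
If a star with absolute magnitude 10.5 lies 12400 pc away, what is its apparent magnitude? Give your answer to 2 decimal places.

m ≈ 25.97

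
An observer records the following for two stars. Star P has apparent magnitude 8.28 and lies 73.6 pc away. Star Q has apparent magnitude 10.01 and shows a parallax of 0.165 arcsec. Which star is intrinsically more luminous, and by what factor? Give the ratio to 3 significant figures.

Star P is more luminous, by a factor of 726.

Star P: M = m − 5 log₁₀ d + 5 = 8.28 − 5·1.8669 + 5 = 3.946
Star Q: d = 1/p = 1/0.165″ = 6.061 pc
Star Q: M = m − 5 log₁₀ d + 5 = 10.01 − 5·0.7825 + 5 = 11.097
ΔM = M_P − M_Q = 3.946 − (11.097) = -7.152; smaller M is more luminous → Star P.
L ratio = 10^(0.4 |ΔM|) = 10^2.861 = 725.6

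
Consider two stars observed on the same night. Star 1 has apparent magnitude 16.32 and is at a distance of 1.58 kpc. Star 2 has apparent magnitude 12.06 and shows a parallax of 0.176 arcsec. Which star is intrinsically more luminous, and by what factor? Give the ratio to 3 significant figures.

Star 1 is more luminous, by a factor of 1530.

Star 1: d = 1.58 kpc = 1580 pc
Star 1: M = m − 5 log₁₀ d + 5 = 16.32 − 5·3.1987 + 5 = 5.327
Star 2: d = 1/p = 1/0.176″ = 5.682 pc
Star 2: M = m − 5 log₁₀ d + 5 = 12.06 − 5·0.7545 + 5 = 13.288
ΔM = M_1 − M_2 = 5.327 − (13.288) = -7.961; smaller M is more luminous → Star 1.
L ratio = 10^(0.4 |ΔM|) = 10^3.184 = 1529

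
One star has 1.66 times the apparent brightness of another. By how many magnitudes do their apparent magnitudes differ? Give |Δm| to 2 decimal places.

|Δm| ≈ 0.55

Pogson: Δm = −2.5 log₁₀(ratio) = −2.5 log₁₀(1.66) = −2.5 × 0.2201 = -0.550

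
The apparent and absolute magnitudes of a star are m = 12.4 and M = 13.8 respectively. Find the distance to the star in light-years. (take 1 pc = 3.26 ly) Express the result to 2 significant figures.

d ≈ 17 ly

Distance modulus: m − M = 12.4 − (13.8) = -1.400
m − M = 5 log₁₀ d − 5
log₁₀ d = (m − M)/5 + 1 = 0.7200
d = 10^0.7200 = 5.248 pc
= 17.11 ly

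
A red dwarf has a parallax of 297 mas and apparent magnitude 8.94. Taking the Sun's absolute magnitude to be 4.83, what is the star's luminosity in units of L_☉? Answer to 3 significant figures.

d = 1/p = 1000/297 mas = 3.367 pc
M = m − 5 log₁₀ d + 5 = 8.94 − 5·0.5272 + 5 = 11.304
M − M_☉ = 11.304 − 4.83 = 6.474
L/L_☉ = 10^(−0.4 × 6.474) = 2.573×10^-3

L/L_☉ ≈ 2.57×10^-3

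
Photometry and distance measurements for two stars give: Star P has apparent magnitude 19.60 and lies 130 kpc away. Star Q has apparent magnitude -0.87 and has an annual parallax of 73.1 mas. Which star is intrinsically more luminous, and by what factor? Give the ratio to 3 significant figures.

Star Q is more luminous, by a factor of 1.71.

Star P: d = 130 kpc = 130000 pc
Star P: M = m − 5 log₁₀ d + 5 = 19.60 − 5·5.1139 + 5 = -0.970
Star Q: p = 73.1 mas = 0.0731″ → d = 1/p = 13.68 pc
Star Q: M = m − 5 log₁₀ d + 5 = -0.87 − 5·1.1361 + 5 = -1.550
ΔM = M_P − M_Q = -0.970 − (-1.550) = 0.581; smaller M is more luminous → Star Q.
L ratio = 10^(0.4 |ΔM|) = 10^0.232 = 1.707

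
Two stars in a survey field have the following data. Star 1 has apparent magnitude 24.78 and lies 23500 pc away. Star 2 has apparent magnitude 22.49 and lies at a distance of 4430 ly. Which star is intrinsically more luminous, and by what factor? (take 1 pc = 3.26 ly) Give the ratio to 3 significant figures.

Star 1 is more luminous, by a factor of 36.3.

Star 1: M = m − 5 log₁₀ d + 5 = 24.78 − 5·4.3711 + 5 = 7.925
Star 2: d = 4430 ly / 3.26 = 1359 pc
Star 2: M = m − 5 log₁₀ d + 5 = 22.49 − 5·3.1332 + 5 = 11.824
ΔM = M_1 − M_2 = 7.925 − (11.824) = -3.899; smaller M is more luminous → Star 1.
L ratio = 10^(0.4 |ΔM|) = 10^1.560 = 36.29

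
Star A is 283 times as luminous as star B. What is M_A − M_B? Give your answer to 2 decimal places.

Pogson: ΔM = −2.5 log₁₀(ratio) = −2.5 log₁₀(283) = −2.5 × 2.4518 = -6.129
Star A is brighter, so it has the smaller magnitude: the difference is negative.

M_A − M_B ≈ -6.13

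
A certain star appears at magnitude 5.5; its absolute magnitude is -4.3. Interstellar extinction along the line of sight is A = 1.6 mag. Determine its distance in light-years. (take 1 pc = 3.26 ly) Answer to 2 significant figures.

m − M = 5 log₁₀(d/10 pc) + A  ⇒  5.5 − (-4.3) − 1.6 = 5 log₁₀(d/10)
8.200 = 5 log₁₀(d/10)
log₁₀ d = (m − M − A)/5 + 1 = 2.6400
d = 10^2.6400 = 436.5 pc
= 1423 ly

d ≈ 1400 ly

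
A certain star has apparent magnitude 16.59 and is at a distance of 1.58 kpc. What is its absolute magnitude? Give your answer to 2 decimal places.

M ≈ 5.60

d = 1.58 kpc = 1580 pc
5 log₁₀(d/10 pc) = 5 log₁₀(1580) − 5 = 10.993
M = m − 5 log₁₀(d/10) = 16.59 − 10.993 = 5.597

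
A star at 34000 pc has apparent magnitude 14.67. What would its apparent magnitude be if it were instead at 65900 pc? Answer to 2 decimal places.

m ≈ 16.11

Flux ∝ 1/d², so Δm = 5 log₁₀(d₂/d₁) = 5 log₁₀(65900/34000) = 1.437
m₂ = m₁ + Δm = 14.67 + (1.437) = 16.107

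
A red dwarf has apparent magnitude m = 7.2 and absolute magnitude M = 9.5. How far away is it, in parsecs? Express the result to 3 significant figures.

d ≈ 3.47 pc

μ = m − M = -2.300
m − M = 5 log₁₀ d − 5
log₁₀ d = (m − M)/5 + 1 = 0.5400
d = 10^0.5400 = 3.467 pc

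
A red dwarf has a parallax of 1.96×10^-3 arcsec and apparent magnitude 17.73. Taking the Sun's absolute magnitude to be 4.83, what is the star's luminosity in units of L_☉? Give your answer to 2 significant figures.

L/L_☉ ≈ 0.018

d = 1/p = 1/1.96×10^-3″ = 510.2 pc
M = m − 5 log₁₀ d + 5 = 17.73 − 5·2.7077 + 5 = 9.191
M − M_☉ = 9.191 − 4.83 = 4.361
L/L_☉ = 10^(−0.4 × 4.361) = 0.01801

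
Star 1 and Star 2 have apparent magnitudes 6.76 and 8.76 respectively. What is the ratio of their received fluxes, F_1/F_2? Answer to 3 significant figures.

F_1/F_2 ≈ 6.31

Δm = 6.76 − (8.76) = -2.00
Flux ratio = 10^(−0.4 Δm) = 10^(−0.4 × -2.00) = 10^0.800 = 6.310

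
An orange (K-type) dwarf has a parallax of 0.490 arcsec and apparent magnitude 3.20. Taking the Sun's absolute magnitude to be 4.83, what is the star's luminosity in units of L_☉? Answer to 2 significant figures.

d = 1/p = 1/0.490″ = 2.041 pc
M = m − 5 log₁₀ d + 5 = 3.20 − 5·0.3098 + 5 = 6.651
M − M_☉ = 6.651 − 4.83 = 1.821
L/L_☉ = 10^(−0.4 × 1.821) = 0.1869

L/L_☉ ≈ 0.19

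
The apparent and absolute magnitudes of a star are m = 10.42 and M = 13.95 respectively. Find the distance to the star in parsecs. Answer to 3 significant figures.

d ≈ 1.97 pc

μ = m − M = -3.530
m − M = 5 log₁₀ d − 5
log₁₀ d = (m − M)/5 + 1 = 0.2940
d = 10^0.2940 = 1.968 pc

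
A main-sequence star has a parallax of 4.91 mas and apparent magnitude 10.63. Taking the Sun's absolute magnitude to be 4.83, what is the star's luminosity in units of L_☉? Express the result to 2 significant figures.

L/L_☉ ≈ 2.0

d = 1/p = 1000/4.91 mas = 203.7 pc
M = m − 5 log₁₀ d + 5 = 10.63 − 5·2.3089 + 5 = 4.085
M − M_☉ = 4.085 − 4.83 = -0.745
L/L_☉ = 10^(−0.4 × -0.745) = 1.985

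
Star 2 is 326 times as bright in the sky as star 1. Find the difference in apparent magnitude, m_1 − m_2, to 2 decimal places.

m_1 − m_2 ≈ 6.28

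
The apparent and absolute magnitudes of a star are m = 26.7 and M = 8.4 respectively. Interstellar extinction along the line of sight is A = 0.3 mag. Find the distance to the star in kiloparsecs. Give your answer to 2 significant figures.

d ≈ 40 kpc

m − M = 5 log₁₀(d/10 pc) + A  ⇒  26.7 − (8.4) − 0.3 = 5 log₁₀(d/10)
18.000 = 5 log₁₀(d/10)
log₁₀ d = (m − M − A)/5 + 1 = 4.6000
d = 10^4.6000 = 39810 pc
= 39.81 kpc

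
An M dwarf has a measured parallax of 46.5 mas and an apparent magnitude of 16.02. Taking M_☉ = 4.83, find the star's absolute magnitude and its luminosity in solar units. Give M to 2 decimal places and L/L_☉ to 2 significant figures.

d = 1/p = 1000/46.5 mas = 21.51 pc
M = m − 5 log₁₀ d + 5 = 16.02 − 5·1.3325 + 5 = 14.357
M − M_☉ = 14.357 − 4.83 = 9.527
L/L_☉ = 10^(−0.4 × 9.527) = 1.546×10^-4

M ≈ 14.36; L/L_☉ ≈ 1.5×10^-4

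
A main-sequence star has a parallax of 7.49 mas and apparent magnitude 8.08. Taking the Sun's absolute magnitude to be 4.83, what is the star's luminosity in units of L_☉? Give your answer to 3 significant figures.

L/L_☉ ≈ 8.93

d = 1/p = 1000/7.49 mas = 133.5 pc
M = m − 5 log₁₀ d + 5 = 8.08 − 5·2.1255 + 5 = 2.452
M − M_☉ = 2.452 − 4.83 = -2.378
L/L_☉ = 10^(−0.4 × -2.378) = 8.934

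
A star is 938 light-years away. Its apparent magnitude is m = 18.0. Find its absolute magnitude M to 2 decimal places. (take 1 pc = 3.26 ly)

M ≈ 10.71

d = 938 ly / 3.26 = 287.7 pc
5 log₁₀(d/10 pc) = 5 log₁₀(287.7) − 5 = 7.295
M = m − 5 log₁₀(d/10) = 18.0 − 7.295 = 10.705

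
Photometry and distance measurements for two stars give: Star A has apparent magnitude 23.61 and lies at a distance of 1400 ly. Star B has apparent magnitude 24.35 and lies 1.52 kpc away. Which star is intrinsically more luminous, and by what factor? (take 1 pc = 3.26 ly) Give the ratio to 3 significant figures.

Star A: d = 1400 ly / 3.26 = 429.4 pc
Star A: M = m − 5 log₁₀ d + 5 = 23.61 − 5·2.6329 + 5 = 15.445
Star B: d = 1.52 kpc = 1520 pc
Star B: M = m − 5 log₁₀ d + 5 = 24.35 − 5·3.1818 + 5 = 13.441
ΔM = M_A − M_B = 15.445 − (13.441) = 2.005; smaller M is more luminous → Star B.
L ratio = 10^(0.4 |ΔM|) = 10^0.802 = 6.337

Star B is more luminous, by a factor of 6.34.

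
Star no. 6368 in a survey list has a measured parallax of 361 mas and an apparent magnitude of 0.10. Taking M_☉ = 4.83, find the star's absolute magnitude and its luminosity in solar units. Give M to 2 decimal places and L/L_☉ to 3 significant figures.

M ≈ 2.89; L/L_☉ ≈ 5.98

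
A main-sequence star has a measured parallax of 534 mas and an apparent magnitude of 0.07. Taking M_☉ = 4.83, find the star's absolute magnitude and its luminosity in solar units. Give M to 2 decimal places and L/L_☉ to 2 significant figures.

d = 1/p = 1000/534 mas = 1.873 pc
M = m − 5 log₁₀ d + 5 = 0.07 − 5·0.2725 + 5 = 3.708
M − M_☉ = 3.708 − 4.83 = -1.122
L/L_☉ = 10^(−0.4 × -1.122) = 2.811

M ≈ 3.71; L/L_☉ ≈ 2.8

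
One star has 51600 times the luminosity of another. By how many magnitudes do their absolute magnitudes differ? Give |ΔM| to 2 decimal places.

|ΔM| ≈ 11.78

Pogson: ΔM = −2.5 log₁₀(ratio) = −2.5 log₁₀(51600) = −2.5 × 4.7126 = -11.782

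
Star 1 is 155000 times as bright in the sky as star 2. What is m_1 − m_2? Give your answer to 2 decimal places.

m_1 − m_2 ≈ -12.98

Pogson: Δm = −2.5 log₁₀(ratio) = −2.5 log₁₀(155000) = −2.5 × 5.1903 = -12.976
Star 1 is brighter, so it has the smaller magnitude: the difference is negative.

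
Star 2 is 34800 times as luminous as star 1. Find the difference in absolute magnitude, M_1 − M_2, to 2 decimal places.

M_1 − M_2 ≈ 11.35

Pogson: ΔM = −2.5 log₁₀(ratio) = −2.5 log₁₀(34800) = −2.5 × 4.5416 = -11.354
Star 2 is brighter so has the smaller magnitude: M_1 − M_2 is positive.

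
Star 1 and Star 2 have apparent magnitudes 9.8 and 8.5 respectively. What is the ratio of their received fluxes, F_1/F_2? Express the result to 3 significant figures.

F_1/F_2 ≈ 0.302

Δm = 9.8 − (8.5) = 1.3
Flux ratio = 10^(−0.4 Δm) = 10^(−0.4 × 1.3) = 10^-0.520 = 0.3020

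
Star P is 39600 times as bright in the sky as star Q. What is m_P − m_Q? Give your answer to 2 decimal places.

m_P − m_Q ≈ -11.49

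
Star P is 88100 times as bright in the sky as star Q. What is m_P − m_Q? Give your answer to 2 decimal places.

m_P − m_Q ≈ -12.36

Pogson: Δm = −2.5 log₁₀(ratio) = −2.5 log₁₀(88100) = −2.5 × 4.9450 = -12.362
Star P is brighter, so it has the smaller magnitude: the difference is negative.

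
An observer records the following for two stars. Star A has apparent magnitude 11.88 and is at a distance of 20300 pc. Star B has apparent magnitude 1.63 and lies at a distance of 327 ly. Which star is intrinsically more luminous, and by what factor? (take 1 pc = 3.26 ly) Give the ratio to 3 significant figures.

Star A is more luminous, by a factor of 3.25.

Star A: M = m − 5 log₁₀ d + 5 = 11.88 − 5·4.3075 + 5 = -4.657
Star B: d = 327 ly / 3.26 = 100.3 pc
Star B: M = m − 5 log₁₀ d + 5 = 1.63 − 5·2.0013 + 5 = -3.377
ΔM = M_A − M_B = -4.657 − (-3.377) = -1.281; smaller M is more luminous → Star A.
L ratio = 10^(0.4 |ΔM|) = 10^0.512 = 3.253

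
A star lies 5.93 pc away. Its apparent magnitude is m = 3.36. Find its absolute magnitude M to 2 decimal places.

M ≈ 4.49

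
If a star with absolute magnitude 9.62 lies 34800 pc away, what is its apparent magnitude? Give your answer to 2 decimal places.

m = M + 5 log₁₀ d − 5 = 9.62 + 5·4.5416 − 5 = 27.328

m ≈ 27.33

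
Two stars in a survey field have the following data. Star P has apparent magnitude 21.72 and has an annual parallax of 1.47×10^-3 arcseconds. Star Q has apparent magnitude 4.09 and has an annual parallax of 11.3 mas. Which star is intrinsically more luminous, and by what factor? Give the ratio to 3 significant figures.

Star Q is more luminous, by a factor of 191000.

Star P: d = 1/p = 1/1.47×10^-3″ = 680.3 pc
Star P: M = m − 5 log₁₀ d + 5 = 21.72 − 5·2.8327 + 5 = 12.557
Star Q: p = 11.3 mas = 0.0113″ → d = 1/p = 88.50 pc
Star Q: M = m − 5 log₁₀ d + 5 = 4.09 − 5·1.9469 + 5 = -0.645
ΔM = M_P − M_Q = 12.557 − (-0.645) = 13.201; smaller M is more luminous → Star Q.
L ratio = 10^(0.4 |ΔM|) = 10^5.280 = 190800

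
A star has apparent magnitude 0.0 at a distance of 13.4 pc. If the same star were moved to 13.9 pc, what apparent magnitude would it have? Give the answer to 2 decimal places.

m ≈ 0.08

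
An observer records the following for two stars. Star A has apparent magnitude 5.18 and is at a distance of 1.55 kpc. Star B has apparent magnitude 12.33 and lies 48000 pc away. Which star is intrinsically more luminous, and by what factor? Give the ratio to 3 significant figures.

Star B is more luminous, by a factor of 1.32.

Star A: d = 1.55 kpc = 1550 pc
Star A: M = m − 5 log₁₀ d + 5 = 5.18 − 5·3.1903 + 5 = -5.772
Star B: M = m − 5 log₁₀ d + 5 = 12.33 − 5·4.6812 + 5 = -6.076
ΔM = M_A − M_B = -5.772 − (-6.076) = 0.305; smaller M is more luminous → Star B.
L ratio = 10^(0.4 |ΔM|) = 10^0.122 = 1.324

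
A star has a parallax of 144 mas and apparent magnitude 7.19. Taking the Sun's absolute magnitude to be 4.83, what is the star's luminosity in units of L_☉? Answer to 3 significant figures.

L/L_☉ ≈ 0.0549

d = 1/p = 1000/144 mas = 6.944 pc
M = m − 5 log₁₀ d + 5 = 7.19 − 5·0.8416 + 5 = 7.982
M − M_☉ = 7.982 − 4.83 = 3.152
L/L_☉ = 10^(−0.4 × 3.152) = 0.05486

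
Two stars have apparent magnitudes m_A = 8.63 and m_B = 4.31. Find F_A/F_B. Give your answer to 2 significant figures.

F_A/F_B ≈ 0.019

Δm = 8.63 − (4.31) = 4.32
Flux ratio = 10^(−0.4 Δm) = 10^(−0.4 × 4.32) = 10^-1.728 = 0.01871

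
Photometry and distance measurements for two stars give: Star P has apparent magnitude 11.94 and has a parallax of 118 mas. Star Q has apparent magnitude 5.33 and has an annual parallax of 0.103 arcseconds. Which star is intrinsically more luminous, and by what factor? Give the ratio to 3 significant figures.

Star Q is more luminous, by a factor of 578.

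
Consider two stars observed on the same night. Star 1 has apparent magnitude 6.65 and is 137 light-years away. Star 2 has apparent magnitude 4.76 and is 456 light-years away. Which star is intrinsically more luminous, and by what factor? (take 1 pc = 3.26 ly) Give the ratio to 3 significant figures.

Star 2 is more luminous, by a factor of 63.2.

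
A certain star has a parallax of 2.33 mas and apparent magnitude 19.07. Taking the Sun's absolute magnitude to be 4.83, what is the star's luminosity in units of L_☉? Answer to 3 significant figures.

L/L_☉ ≈ 3.71×10^-3

d = 1/p = 1000/2.33 mas = 429.2 pc
M = m − 5 log₁₀ d + 5 = 19.07 − 5·2.6326 + 5 = 10.907
M − M_☉ = 10.907 − 4.83 = 6.077
L/L_☉ = 10^(−0.4 × 6.077) = 3.709×10^-3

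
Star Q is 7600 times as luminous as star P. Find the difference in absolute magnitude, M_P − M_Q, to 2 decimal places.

Pogson: ΔM = −2.5 log₁₀(ratio) = −2.5 log₁₀(7600) = −2.5 × 3.8808 = -9.702
Star Q is brighter so has the smaller magnitude: M_P − M_Q is positive.

M_P − M_Q ≈ 9.70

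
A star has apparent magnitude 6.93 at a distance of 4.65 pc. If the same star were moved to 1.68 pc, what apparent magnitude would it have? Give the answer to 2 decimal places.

Flux ∝ 1/d², so Δm = 5 log₁₀(d₂/d₁) = 5 log₁₀(1.68/4.65) = -2.211
m₂ = m₁ + Δm = 6.93 + (-2.211) = 4.719

m ≈ 4.72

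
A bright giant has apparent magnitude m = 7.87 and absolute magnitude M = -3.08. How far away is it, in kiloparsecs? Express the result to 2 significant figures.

Distance modulus: m − M = 7.87 − (-3.08) = 10.950
m − M = 5 log₁₀ d − 5
log₁₀ d = (m − M)/5 + 1 = 3.1900
d = 10^3.1900 = 1549 pc
= 1.549 kpc

d ≈ 1.5 kpc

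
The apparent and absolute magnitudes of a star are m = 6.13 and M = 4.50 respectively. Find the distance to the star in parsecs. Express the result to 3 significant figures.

d ≈ 21.2 pc

Distance modulus: m − M = 6.13 − (4.50) = 1.630
m − M = 5 log₁₀ d − 5
log₁₀ d = (m − M)/5 + 1 = 1.3260
d = 10^1.3260 = 21.18 pc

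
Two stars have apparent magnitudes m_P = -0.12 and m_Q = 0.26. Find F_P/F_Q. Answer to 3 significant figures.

F_P/F_Q ≈ 1.42

Δm = -0.12 − (0.26) = -0.38
Flux ratio = 10^(−0.4 Δm) = 10^(−0.4 × -0.38) = 10^0.152 = 1.419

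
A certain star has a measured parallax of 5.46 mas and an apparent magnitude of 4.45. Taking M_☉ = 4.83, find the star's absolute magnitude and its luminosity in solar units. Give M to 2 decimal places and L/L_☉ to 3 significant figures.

d = 1/p = 1000/5.46 mas = 183.2 pc
M = m − 5 log₁₀ d + 5 = 4.45 − 5·2.2628 + 5 = -1.864
M − M_☉ = -1.864 − 4.83 = -6.694
L/L_☉ = 10^(−0.4 × -6.694) = 476.0

M ≈ -1.86; L/L_☉ ≈ 476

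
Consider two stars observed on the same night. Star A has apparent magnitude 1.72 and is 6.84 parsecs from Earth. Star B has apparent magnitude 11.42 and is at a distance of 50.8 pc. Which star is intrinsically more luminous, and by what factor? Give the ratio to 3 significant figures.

Star A is more luminous, by a factor of 138.

Star A: M = m − 5 log₁₀ d + 5 = 1.72 − 5·0.8351 + 5 = 2.545
Star B: M = m − 5 log₁₀ d + 5 = 11.42 − 5·1.7059 + 5 = 7.891
ΔM = M_A − M_B = 2.545 − (7.891) = -5.346; smaller M is more luminous → Star A.
L ratio = 10^(0.4 |ΔM|) = 10^2.138 = 137.5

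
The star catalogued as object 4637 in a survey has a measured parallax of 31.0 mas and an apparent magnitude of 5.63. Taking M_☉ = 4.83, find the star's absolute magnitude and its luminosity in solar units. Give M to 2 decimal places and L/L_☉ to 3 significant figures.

M ≈ 3.09; L/L_☉ ≈ 4.98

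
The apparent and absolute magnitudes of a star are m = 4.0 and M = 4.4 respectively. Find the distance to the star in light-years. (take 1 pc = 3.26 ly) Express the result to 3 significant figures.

d ≈ 27.1 ly

Distance modulus: m − M = 4.0 − (4.4) = -0.400
m − M = 5 log₁₀ d − 5
log₁₀ d = (m − M)/5 + 1 = 0.9200
d = 10^0.9200 = 8.318 pc
= 27.12 ly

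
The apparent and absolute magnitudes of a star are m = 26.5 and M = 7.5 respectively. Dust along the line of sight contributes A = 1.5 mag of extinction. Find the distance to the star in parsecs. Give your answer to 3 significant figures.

m − M = 5 log₁₀(d/10 pc) + A  ⇒  26.5 − (7.5) − 1.5 = 5 log₁₀(d/10)
17.500 = 5 log₁₀(d/10)
log₁₀ d = (m − M − A)/5 + 1 = 4.5000
d = 10^4.5000 = 31620 pc

d ≈ 31600 pc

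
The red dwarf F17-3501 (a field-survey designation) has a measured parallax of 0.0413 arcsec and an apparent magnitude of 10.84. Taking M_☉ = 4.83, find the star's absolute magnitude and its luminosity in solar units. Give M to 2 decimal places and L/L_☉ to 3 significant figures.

d = 1/p = 1/0.0413″ = 24.21 pc
M = m − 5 log₁₀ d + 5 = 10.84 − 5·1.3840 + 5 = 8.920
M − M_☉ = 8.920 − 4.83 = 4.090
L/L_☉ = 10^(−0.4 × 4.090) = 0.02313

M ≈ 8.92; L/L_☉ ≈ 0.0231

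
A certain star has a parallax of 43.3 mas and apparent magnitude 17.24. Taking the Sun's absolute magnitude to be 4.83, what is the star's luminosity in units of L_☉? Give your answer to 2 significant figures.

d = 1/p = 1000/43.3 mas = 23.09 pc
M = m − 5 log₁₀ d + 5 = 17.24 − 5·1.3635 + 5 = 15.422
M − M_☉ = 15.422 − 4.83 = 10.592
L/L_☉ = 10^(−0.4 × 10.592) = 5.795×10^-5

L/L_☉ ≈ 5.8×10^-5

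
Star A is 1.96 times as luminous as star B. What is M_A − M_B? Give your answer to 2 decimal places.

Pogson: ΔM = −2.5 log₁₀(ratio) = −2.5 log₁₀(1.96) = −2.5 × 0.2923 = -0.731
Star A is brighter, so it has the smaller magnitude: the difference is negative.

M_A − M_B ≈ -0.73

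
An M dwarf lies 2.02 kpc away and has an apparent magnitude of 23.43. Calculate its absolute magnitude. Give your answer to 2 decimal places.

M ≈ 11.90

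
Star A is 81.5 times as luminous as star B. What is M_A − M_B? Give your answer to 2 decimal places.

M_A − M_B ≈ -4.78

Pogson: ΔM = −2.5 log₁₀(ratio) = −2.5 log₁₀(81.5) = −2.5 × 1.9112 = -4.778
Star A is brighter, so it has the smaller magnitude: the difference is negative.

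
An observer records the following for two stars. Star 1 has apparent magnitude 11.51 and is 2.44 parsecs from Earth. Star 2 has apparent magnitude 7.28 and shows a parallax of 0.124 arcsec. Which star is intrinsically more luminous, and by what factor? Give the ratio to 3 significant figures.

Star 1: M = m − 5 log₁₀ d + 5 = 11.51 − 5·0.3874 + 5 = 14.573
Star 2: d = 1/p = 1/0.124″ = 8.065 pc
Star 2: M = m − 5 log₁₀ d + 5 = 7.28 − 5·0.9066 + 5 = 7.747
ΔM = M_1 − M_2 = 14.573 − (7.747) = 6.826; smaller M is more luminous → Star 2.
L ratio = 10^(0.4 |ΔM|) = 10^2.730 = 537.5

Star 2 is more luminous, by a factor of 537.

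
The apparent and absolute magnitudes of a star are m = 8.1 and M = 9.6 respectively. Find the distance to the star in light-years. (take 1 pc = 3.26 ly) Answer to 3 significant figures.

d ≈ 16.3 ly

μ = m − M = -1.500
m − M = 5 log₁₀ d − 5
log₁₀ d = (m − M)/5 + 1 = 0.7000
d = 10^0.7000 = 5.012 pc
= 16.34 ly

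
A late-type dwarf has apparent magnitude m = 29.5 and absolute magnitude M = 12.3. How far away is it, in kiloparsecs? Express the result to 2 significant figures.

Distance modulus: m − M = 29.5 − (12.3) = 17.200
m − M = 5 log₁₀ d − 5
log₁₀ d = (m − M)/5 + 1 = 4.4400
d = 10^4.4400 = 27540 pc
= 27.54 kpc

d ≈ 28 kpc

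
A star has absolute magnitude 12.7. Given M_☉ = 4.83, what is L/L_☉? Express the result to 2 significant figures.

M − M_☉ = 12.7 − 4.83 = 7.870
L/L_☉ = 10^(−0.4 (M − M_☉)) = 10^-3.148 = 7.112×10^-4

L/L_☉ ≈ 7.1×10^-4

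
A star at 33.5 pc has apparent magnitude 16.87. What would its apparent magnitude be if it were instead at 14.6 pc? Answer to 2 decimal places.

Flux ∝ 1/d², so Δm = 5 log₁₀(d₂/d₁) = 5 log₁₀(14.6/33.5) = -1.803
m₂ = m₁ + Δm = 16.87 + (-1.803) = 15.067

m ≈ 15.07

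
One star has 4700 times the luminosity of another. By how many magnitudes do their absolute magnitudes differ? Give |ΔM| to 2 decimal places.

|ΔM| ≈ 9.18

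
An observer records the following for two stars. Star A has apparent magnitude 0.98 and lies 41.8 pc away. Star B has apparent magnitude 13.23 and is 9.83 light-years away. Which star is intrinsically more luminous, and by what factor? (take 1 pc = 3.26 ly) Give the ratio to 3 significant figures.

Star A is more luminous, by a factor of 1.53×10^7.

Star A: M = m − 5 log₁₀ d + 5 = 0.98 − 5·1.6212 + 5 = -2.126
Star B: d = 9.83 ly / 3.26 = 3.015 pc
Star B: M = m − 5 log₁₀ d + 5 = 13.23 − 5·0.4793 + 5 = 15.833
ΔM = M_A − M_B = -2.126 − (15.833) = -17.959; smaller M is more luminous → Star A.
L ratio = 10^(0.4 |ΔM|) = 10^7.184 = 1.526×10^7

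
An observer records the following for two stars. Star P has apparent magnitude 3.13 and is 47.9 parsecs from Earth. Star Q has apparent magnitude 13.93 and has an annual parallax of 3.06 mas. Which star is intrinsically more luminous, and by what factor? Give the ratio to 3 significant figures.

Star P is more luminous, by a factor of 449.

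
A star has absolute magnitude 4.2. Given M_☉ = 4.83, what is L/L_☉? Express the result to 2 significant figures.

L/L_☉ ≈ 1.8

M − M_☉ = 4.2 − 4.83 = -0.630
L/L_☉ = 10^(−0.4 (M − M_☉)) = 10^0.252 = 1.786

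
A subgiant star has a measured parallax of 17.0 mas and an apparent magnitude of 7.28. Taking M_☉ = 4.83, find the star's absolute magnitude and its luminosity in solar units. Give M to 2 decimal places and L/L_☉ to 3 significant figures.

M ≈ 3.43; L/L_☉ ≈ 3.62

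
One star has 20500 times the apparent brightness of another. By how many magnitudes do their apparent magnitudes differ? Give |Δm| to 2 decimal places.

|Δm| ≈ 10.78

Pogson: Δm = −2.5 log₁₀(ratio) = −2.5 log₁₀(20500) = −2.5 × 4.3118 = -10.779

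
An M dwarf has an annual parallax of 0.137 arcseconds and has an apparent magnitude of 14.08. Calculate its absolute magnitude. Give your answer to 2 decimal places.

d = 1/p = 1/0.137″ = 7.299 pc
5 log₁₀(d/10 pc) = 5 log₁₀(7.299) − 5 = -0.684
M = m − 5 log₁₀(d/10) = 14.08 + 0.684 = 14.764

M ≈ 14.76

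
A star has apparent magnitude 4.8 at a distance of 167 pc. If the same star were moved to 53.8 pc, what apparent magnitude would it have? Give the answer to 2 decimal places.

Flux ∝ 1/d², so Δm = 5 log₁₀(d₂/d₁) = 5 log₁₀(53.8/167) = -2.460
m₂ = m₁ + Δm = 4.8 + (-2.460) = 2.340

m ≈ 2.34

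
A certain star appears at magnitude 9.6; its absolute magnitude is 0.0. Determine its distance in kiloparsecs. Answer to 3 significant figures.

d ≈ 0.832 kpc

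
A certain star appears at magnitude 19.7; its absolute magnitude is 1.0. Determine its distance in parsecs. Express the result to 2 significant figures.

d ≈ 55000 pc

Distance modulus: m − M = 19.7 − (1.0) = 18.700
m − M = 5 log₁₀ d − 5
log₁₀ d = (m − M)/5 + 1 = 4.7400
d = 10^4.7400 = 54950 pc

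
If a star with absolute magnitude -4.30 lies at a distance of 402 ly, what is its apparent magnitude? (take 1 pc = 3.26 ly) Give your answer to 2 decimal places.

m ≈ 1.16

d = 402 ly / 3.26 = 123.3 pc
m = M + 5 log₁₀ d − 5 = -4.30 + 5·2.0910 − 5 = 1.155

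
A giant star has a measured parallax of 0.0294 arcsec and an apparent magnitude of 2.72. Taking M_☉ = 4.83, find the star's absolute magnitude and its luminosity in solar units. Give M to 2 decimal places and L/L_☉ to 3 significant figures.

M ≈ 0.06; L/L_☉ ≈ 80.8

d = 1/p = 1/0.0294″ = 34.01 pc
M = m − 5 log₁₀ d + 5 = 2.72 − 5·1.5317 + 5 = 0.062
M − M_☉ = 0.062 − 4.83 = -4.768
L/L_☉ = 10^(−0.4 × -4.768) = 80.78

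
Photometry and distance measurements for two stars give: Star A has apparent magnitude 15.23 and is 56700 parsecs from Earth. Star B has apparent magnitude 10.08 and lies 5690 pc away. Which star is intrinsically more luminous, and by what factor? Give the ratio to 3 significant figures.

Star A: M = m − 5 log₁₀ d + 5 = 15.23 − 5·4.7536 + 5 = -3.538
Star B: M = m − 5 log₁₀ d + 5 = 10.08 − 5·3.7551 + 5 = -3.696
ΔM = M_A − M_B = -3.538 − (-3.696) = 0.158; smaller M is more luminous → Star B.
L ratio = 10^(0.4 |ΔM|) = 10^0.063 = 1.156

Star B is more luminous, by a factor of 1.16.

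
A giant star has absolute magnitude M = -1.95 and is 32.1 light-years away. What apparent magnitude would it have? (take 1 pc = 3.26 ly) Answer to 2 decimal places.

d = 32.1 ly / 3.26 = 9.847 pc
m = M + 5 log₁₀ d − 5 = -1.95 + 5·0.9933 − 5 = -1.984

m ≈ -1.98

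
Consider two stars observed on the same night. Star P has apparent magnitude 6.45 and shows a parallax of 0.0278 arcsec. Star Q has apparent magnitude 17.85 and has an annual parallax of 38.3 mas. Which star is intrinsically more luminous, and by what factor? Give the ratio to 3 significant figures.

Star P: d = 1/p = 1/0.0278″ = 35.97 pc
Star P: M = m − 5 log₁₀ d + 5 = 6.45 − 5·1.5560 + 5 = 3.670
Star Q: p = 38.3 mas = 0.0383″ → d = 1/p = 26.11 pc
Star Q: M = m − 5 log₁₀ d + 5 = 17.85 − 5·1.4168 + 5 = 15.766
ΔM = M_P − M_Q = 3.670 − (15.766) = -12.096; smaller M is more luminous → Star P.
L ratio = 10^(0.4 |ΔM|) = 10^4.838 = 68910

Star P is more luminous, by a factor of 68900.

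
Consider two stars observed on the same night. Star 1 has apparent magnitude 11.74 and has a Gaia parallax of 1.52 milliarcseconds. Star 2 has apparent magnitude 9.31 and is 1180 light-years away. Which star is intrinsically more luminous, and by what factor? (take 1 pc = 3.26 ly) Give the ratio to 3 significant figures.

Star 2 is more luminous, by a factor of 2.84.

Star 1: p = 1.52 mas = 1.52×10^-3″ → d = 1/p = 657.9 pc
Star 1: M = m − 5 log₁₀ d + 5 = 11.74 − 5·2.8182 + 5 = 2.649
Star 2: d = 1180 ly / 3.26 = 362.0 pc
Star 2: M = m − 5 log₁₀ d + 5 = 9.31 − 5·2.5587 + 5 = 1.517
ΔM = M_1 − M_2 = 2.649 − (1.517) = 1.133; smaller M is more luminous → Star 2.
L ratio = 10^(0.4 |ΔM|) = 10^0.453 = 2.838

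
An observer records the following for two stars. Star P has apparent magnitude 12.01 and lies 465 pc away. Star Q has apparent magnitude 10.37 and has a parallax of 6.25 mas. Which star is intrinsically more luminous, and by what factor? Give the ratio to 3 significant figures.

Star P: M = m − 5 log₁₀ d + 5 = 12.01 − 5·2.6675 + 5 = 3.673
Star Q: p = 6.25 mas = 6.25×10^-3″ → d = 1/p = 160.0 pc
Star Q: M = m − 5 log₁₀ d + 5 = 10.37 − 5·2.2041 + 5 = 4.349
ΔM = M_P − M_Q = 3.673 − (4.349) = -0.677; smaller M is more luminous → Star P.
L ratio = 10^(0.4 |ΔM|) = 10^0.271 = 1.865

Star P is more luminous, by a factor of 1.86.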